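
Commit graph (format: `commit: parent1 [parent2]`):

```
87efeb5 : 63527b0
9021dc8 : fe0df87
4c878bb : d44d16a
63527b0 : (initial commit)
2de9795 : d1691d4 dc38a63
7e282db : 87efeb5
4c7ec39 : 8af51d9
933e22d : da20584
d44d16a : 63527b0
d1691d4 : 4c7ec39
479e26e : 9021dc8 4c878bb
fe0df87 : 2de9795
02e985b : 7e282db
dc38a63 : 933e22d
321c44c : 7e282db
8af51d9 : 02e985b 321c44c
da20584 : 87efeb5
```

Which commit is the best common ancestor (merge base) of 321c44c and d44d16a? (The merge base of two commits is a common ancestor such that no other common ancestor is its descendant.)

63527b0

Ancestors of 321c44c: {321c44c, 63527b0, 7e282db, 87efeb5}.
Ancestors of d44d16a: {63527b0, d44d16a}.
Common ancestors: {63527b0}.
The only common ancestor is 63527b0, so it is the merge base.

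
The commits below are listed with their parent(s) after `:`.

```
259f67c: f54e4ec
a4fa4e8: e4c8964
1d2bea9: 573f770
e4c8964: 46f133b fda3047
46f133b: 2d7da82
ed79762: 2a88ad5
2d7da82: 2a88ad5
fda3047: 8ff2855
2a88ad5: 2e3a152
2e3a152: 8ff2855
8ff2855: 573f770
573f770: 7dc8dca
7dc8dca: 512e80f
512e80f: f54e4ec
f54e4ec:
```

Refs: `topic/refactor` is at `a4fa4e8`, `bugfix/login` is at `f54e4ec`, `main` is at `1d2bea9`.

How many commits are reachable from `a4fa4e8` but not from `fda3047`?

Reachable from a4fa4e8: {2a88ad5, 2d7da82, 2e3a152, 46f133b, 512e80f, 573f770, 7dc8dca, 8ff2855, a4fa4e8, e4c8964, f54e4ec, fda3047}.
Reachable from fda3047: {512e80f, 573f770, 7dc8dca, 8ff2855, f54e4ec, fda3047}.
In a4fa4e8's history but not fda3047's: {2a88ad5, 2d7da82, 2e3a152, 46f133b, a4fa4e8, e4c8964} — 6 commits.

6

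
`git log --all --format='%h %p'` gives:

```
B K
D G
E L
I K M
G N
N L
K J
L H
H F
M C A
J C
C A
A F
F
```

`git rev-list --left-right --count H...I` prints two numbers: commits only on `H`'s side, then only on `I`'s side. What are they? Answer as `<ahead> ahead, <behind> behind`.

1 ahead, 6 behind

Reachable from H: {F, H}.
Reachable from I: {A, C, F, I, J, K, M}.
Only in H's history (ahead): {H} — 1.
Only in I's history (behind): {A, C, I, J, K, M} — 6.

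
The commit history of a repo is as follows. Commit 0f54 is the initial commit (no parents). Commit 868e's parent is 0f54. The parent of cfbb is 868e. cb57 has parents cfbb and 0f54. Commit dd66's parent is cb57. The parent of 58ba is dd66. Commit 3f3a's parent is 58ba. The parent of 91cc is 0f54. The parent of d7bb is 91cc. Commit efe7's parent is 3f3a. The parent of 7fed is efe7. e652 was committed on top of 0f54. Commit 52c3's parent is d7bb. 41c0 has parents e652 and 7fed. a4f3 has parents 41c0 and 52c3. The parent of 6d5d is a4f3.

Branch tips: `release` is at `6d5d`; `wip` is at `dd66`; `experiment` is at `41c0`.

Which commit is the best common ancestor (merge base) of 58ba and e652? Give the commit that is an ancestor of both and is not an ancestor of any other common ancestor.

0f54

Ancestors of 58ba: {0f54, 58ba, 868e, cb57, cfbb, dd66}.
Ancestors of e652: {0f54, e652}.
Common ancestors: {0f54}.
The only common ancestor is 0f54, so it is the merge base.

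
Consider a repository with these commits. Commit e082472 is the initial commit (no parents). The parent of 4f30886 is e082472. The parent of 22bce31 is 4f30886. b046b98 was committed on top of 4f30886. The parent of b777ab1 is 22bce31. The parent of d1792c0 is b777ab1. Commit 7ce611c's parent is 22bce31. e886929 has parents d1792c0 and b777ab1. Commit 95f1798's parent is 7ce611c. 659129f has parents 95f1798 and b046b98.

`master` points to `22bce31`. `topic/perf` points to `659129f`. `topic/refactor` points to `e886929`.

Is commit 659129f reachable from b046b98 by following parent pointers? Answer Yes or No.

Ancestors of b046b98: {4f30886, b046b98, e082472}.
659129f is not in that set, so it is not an ancestor of b046b98.

No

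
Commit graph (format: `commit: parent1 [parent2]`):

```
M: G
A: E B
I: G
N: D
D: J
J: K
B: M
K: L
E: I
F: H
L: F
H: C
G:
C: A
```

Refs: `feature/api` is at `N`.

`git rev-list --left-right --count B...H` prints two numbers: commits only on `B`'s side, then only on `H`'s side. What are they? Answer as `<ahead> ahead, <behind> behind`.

Reachable from B: {B, G, M}.
Reachable from H: {A, B, C, E, G, H, I, M}.
Only in B's history (ahead): {} — 0.
Only in H's history (behind): {A, C, E, H, I} — 5.

0 ahead, 5 behind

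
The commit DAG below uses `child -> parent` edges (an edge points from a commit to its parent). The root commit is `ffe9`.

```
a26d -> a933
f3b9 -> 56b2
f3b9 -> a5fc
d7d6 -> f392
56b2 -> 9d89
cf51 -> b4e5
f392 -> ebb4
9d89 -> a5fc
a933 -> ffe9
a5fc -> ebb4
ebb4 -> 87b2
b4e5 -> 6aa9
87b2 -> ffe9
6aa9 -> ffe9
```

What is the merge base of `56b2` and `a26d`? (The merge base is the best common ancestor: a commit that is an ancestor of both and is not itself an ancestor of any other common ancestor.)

Ancestors of 56b2: {56b2, 87b2, 9d89, a5fc, ebb4, ffe9}.
Ancestors of a26d: {a26d, a933, ffe9}.
Common ancestors: {ffe9}.
The only common ancestor is ffe9, so it is the merge base.

ffe9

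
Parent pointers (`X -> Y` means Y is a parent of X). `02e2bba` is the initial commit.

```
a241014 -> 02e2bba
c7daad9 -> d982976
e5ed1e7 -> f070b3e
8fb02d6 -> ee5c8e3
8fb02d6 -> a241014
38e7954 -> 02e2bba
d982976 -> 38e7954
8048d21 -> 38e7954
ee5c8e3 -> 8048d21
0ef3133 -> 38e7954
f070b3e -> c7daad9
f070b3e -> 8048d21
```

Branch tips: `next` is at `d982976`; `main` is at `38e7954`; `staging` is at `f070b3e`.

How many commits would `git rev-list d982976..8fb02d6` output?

4

Reachable from 8fb02d6: {02e2bba, 38e7954, 8048d21, 8fb02d6, a241014, ee5c8e3}.
Reachable from d982976: {02e2bba, 38e7954, d982976}.
In 8fb02d6's history but not d982976's: {8048d21, 8fb02d6, a241014, ee5c8e3} — 4 commits.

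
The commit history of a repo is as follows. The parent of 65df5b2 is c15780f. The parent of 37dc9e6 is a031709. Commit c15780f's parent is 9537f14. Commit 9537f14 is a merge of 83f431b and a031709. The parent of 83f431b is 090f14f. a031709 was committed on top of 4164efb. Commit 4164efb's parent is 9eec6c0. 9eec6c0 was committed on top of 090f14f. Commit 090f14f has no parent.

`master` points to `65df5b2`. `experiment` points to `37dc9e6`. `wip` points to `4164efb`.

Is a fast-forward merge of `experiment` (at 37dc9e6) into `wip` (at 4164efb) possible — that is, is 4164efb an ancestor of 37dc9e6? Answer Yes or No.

Yes

A fast-forward from 4164efb to 37dc9e6 is possible iff 4164efb is an ancestor of 37dc9e6.
Ancestors of 37dc9e6: {090f14f, 37dc9e6, 4164efb, 9eec6c0, a031709}.
4164efb is among them, so fast-forward is possible.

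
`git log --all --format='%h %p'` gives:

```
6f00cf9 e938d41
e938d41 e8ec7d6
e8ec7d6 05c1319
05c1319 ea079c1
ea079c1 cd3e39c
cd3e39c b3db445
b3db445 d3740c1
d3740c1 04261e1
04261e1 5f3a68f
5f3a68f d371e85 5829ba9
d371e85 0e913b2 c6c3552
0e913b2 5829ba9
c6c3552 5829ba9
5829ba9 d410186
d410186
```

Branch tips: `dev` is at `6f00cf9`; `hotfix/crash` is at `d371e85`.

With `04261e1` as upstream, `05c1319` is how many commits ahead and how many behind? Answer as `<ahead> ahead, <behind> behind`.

5 ahead, 0 behind

Reachable from 05c1319: {04261e1, 05c1319, 0e913b2, 5829ba9, 5f3a68f, b3db445, c6c3552, cd3e39c, d371e85, d3740c1, d410186, ea079c1}.
Reachable from 04261e1: {04261e1, 0e913b2, 5829ba9, 5f3a68f, c6c3552, d371e85, d410186}.
Only in 05c1319's history (ahead): {05c1319, b3db445, cd3e39c, d3740c1, ea079c1} — 5.
Only in 04261e1's history (behind): {} — 0.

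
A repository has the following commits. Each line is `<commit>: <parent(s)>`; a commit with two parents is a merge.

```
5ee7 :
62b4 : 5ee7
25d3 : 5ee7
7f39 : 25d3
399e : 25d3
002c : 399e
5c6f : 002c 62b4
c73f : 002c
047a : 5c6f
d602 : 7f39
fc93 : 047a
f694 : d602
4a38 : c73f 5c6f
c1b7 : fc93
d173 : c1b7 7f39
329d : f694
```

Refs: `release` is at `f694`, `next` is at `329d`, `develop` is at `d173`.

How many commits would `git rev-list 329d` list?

6

Walking parent pointers from 329d: reachable set = {25d3, 329d, 5ee7, 7f39, d602, f694}.
That is 6 commits.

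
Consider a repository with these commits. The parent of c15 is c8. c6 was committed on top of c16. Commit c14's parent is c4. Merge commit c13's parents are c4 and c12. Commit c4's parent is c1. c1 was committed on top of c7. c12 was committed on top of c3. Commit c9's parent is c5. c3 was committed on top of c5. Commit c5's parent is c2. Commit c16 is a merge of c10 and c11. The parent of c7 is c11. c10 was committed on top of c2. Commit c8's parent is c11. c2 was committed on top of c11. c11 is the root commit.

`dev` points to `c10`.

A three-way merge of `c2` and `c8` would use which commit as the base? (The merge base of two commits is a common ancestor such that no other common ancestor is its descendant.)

Ancestors of c2: {c11, c2}.
Ancestors of c8: {c11, c8}.
Common ancestors: {c11}.
The only common ancestor is c11, so it is the merge base.

c11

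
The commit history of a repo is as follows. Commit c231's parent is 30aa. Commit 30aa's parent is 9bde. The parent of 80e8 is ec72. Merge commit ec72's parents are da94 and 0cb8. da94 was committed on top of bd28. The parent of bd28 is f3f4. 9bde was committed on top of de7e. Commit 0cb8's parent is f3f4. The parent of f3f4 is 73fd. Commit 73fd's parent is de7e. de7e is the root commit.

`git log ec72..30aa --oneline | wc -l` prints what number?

2

Reachable from 30aa: {30aa, 9bde, de7e}.
Reachable from ec72: {0cb8, 73fd, bd28, da94, de7e, ec72, f3f4}.
In 30aa's history but not ec72's: {30aa, 9bde} — 2 commits.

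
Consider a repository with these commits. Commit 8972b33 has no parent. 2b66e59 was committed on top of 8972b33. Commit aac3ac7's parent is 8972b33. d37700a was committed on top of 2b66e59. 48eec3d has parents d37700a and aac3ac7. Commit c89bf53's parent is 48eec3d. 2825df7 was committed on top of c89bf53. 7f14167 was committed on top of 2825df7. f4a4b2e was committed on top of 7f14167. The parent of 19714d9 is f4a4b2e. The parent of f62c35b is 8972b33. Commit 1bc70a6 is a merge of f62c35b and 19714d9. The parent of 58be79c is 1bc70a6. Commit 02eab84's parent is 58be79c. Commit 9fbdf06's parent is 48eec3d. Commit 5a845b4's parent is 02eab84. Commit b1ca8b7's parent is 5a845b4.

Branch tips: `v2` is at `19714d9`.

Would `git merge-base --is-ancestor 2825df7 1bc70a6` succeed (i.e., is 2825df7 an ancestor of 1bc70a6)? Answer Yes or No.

Ancestors of 1bc70a6 (commits reachable by following parents): {19714d9, 1bc70a6, 2825df7, 2b66e59, 48eec3d, 7f14167, 8972b33, aac3ac7, c89bf53, d37700a, f4a4b2e, f62c35b}.
2825df7 is in that set, so it is an ancestor of 1bc70a6.

Yes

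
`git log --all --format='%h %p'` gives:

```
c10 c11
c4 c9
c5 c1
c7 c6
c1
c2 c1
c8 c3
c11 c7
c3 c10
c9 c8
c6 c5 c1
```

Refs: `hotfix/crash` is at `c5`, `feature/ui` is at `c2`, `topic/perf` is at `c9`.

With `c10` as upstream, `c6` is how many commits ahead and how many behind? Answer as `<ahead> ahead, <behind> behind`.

Reachable from c6: {c1, c5, c6}.
Reachable from c10: {c1, c10, c11, c5, c6, c7}.
Only in c6's history (ahead): {} — 0.
Only in c10's history (behind): {c10, c11, c7} — 3.

0 ahead, 3 behind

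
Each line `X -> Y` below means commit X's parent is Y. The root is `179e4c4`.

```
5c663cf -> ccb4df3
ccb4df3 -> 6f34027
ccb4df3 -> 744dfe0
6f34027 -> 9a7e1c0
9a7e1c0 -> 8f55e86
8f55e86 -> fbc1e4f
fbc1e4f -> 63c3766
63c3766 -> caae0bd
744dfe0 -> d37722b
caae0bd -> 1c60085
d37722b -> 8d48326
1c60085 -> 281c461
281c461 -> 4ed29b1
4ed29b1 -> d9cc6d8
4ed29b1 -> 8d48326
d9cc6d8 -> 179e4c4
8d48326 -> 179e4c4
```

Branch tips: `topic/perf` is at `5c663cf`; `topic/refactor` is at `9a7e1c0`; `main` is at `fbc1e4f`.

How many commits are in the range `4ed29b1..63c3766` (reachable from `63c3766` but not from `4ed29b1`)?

4

Reachable from 63c3766: {179e4c4, 1c60085, 281c461, 4ed29b1, 63c3766, 8d48326, caae0bd, d9cc6d8}.
Reachable from 4ed29b1: {179e4c4, 4ed29b1, 8d48326, d9cc6d8}.
In 63c3766's history but not 4ed29b1's: {1c60085, 281c461, 63c3766, caae0bd} — 4 commits.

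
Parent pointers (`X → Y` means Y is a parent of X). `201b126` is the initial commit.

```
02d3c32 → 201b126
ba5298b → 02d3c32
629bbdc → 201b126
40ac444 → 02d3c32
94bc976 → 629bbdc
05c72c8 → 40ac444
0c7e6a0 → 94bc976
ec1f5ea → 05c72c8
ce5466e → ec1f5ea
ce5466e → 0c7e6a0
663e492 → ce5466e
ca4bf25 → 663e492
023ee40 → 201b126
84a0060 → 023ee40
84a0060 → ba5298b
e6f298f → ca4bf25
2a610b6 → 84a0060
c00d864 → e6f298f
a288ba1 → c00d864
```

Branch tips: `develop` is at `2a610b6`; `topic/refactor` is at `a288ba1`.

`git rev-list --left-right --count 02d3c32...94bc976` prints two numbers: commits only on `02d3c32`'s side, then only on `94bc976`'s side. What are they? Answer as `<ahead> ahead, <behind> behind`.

1 ahead, 2 behind

Reachable from 02d3c32: {02d3c32, 201b126}.
Reachable from 94bc976: {201b126, 629bbdc, 94bc976}.
Only in 02d3c32's history (ahead): {02d3c32} — 1.
Only in 94bc976's history (behind): {629bbdc, 94bc976} — 2.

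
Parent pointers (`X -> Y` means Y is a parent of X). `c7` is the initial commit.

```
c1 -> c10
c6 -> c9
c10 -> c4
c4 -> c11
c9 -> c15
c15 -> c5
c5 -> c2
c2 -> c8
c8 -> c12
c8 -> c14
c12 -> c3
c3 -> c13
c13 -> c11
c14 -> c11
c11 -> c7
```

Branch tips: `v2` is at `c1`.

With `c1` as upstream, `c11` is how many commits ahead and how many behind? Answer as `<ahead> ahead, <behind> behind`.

0 ahead, 3 behind

Reachable from c11: {c11, c7}.
Reachable from c1: {c1, c10, c11, c4, c7}.
Only in c11's history (ahead): {} — 0.
Only in c1's history (behind): {c1, c10, c4} — 3.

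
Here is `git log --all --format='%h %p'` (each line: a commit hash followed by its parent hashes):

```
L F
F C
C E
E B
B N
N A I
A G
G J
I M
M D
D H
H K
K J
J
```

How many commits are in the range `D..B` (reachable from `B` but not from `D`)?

Reachable from B: {A, B, D, G, H, I, J, K, M, N}.
Reachable from D: {D, H, J, K}.
In B's history but not D's: {A, B, G, I, M, N} — 6 commits.

6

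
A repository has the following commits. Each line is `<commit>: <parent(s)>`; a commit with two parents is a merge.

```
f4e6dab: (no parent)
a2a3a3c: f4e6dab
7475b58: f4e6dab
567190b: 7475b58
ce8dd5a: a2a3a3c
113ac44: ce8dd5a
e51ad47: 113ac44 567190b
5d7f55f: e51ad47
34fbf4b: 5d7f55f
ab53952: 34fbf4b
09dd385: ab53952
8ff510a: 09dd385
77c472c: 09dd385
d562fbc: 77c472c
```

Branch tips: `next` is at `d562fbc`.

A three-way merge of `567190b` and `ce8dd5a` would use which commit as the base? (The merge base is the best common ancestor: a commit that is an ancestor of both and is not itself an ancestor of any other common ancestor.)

f4e6dab

Ancestors of 567190b: {567190b, 7475b58, f4e6dab}.
Ancestors of ce8dd5a: {a2a3a3c, ce8dd5a, f4e6dab}.
Common ancestors: {f4e6dab}.
The only common ancestor is f4e6dab, so it is the merge base.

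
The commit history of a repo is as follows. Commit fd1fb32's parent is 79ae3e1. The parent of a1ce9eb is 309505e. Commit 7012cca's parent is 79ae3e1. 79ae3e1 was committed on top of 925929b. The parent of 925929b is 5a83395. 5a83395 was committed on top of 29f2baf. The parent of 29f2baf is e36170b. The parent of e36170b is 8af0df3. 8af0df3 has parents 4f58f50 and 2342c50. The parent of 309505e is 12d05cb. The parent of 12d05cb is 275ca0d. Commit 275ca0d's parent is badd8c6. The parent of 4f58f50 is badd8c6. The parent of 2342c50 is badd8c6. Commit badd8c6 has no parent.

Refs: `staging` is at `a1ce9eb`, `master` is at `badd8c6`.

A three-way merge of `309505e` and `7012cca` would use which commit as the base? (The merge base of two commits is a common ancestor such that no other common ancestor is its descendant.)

Ancestors of 309505e: {12d05cb, 275ca0d, 309505e, badd8c6}.
Ancestors of 7012cca: {2342c50, 29f2baf, 4f58f50, 5a83395, 7012cca, 79ae3e1, 8af0df3, 925929b, badd8c6, e36170b}.
Common ancestors: {badd8c6}.
The only common ancestor is badd8c6, so it is the merge base.

badd8c6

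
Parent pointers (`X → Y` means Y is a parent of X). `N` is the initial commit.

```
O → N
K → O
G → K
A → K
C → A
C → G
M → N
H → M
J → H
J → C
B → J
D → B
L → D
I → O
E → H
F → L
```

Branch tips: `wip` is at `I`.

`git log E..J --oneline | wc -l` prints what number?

Reachable from J: {A, C, G, H, J, K, M, N, O}.
Reachable from E: {E, H, M, N}.
In J's history but not E's: {A, C, G, J, K, O} — 6 commits.

6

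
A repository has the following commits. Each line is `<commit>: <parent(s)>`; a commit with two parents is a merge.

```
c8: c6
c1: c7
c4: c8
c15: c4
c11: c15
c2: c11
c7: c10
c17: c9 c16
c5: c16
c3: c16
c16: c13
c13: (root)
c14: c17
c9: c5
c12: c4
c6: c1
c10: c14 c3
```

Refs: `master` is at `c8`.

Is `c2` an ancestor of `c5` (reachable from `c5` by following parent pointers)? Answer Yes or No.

No

Ancestors of c5: {c13, c16, c5}.
c2 is not in that set, so it is not an ancestor of c5.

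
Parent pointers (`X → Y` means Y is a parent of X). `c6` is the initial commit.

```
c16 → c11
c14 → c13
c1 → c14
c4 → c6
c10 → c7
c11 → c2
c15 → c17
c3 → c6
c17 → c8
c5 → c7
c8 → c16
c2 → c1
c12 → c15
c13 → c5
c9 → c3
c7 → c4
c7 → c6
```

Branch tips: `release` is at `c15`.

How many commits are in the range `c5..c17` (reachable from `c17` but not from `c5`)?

Reachable from c17: {c1, c11, c13, c14, c16, c17, c2, c4, c5, c6, c7, c8}.
Reachable from c5: {c4, c5, c6, c7}.
In c17's history but not c5's: {c1, c11, c13, c14, c16, c17, c2, c8} — 8 commits.

8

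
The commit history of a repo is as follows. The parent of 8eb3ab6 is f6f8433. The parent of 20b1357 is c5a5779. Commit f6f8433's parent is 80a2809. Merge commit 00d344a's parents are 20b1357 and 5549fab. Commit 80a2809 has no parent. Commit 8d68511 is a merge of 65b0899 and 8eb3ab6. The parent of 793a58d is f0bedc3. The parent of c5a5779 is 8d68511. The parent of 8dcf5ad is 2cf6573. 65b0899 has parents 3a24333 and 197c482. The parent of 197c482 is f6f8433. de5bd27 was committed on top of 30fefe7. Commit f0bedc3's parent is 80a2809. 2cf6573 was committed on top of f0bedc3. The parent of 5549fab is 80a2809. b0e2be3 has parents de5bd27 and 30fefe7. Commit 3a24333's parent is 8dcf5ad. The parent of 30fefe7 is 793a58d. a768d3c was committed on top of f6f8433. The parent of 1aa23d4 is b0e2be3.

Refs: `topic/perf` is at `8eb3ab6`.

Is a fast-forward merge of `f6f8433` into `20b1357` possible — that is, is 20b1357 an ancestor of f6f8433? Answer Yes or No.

No

A fast-forward from 20b1357 to f6f8433 is possible iff 20b1357 is an ancestor of f6f8433.
Ancestors of f6f8433: {80a2809, f6f8433}.
20b1357 is not among them, so fast-forward is not possible.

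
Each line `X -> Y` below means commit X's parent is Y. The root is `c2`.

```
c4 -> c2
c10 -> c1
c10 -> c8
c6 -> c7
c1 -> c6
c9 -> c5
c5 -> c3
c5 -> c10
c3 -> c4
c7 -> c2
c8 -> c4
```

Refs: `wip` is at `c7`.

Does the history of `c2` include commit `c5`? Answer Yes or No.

No

Ancestors of c2: {c2}.
c5 is not in that set, so it is not an ancestor of c2.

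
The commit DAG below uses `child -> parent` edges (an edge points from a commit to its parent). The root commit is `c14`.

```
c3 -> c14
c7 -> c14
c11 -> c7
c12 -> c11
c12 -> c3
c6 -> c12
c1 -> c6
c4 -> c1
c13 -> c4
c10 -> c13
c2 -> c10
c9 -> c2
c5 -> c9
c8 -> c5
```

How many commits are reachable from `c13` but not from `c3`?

Reachable from c13: {c1, c11, c12, c13, c14, c3, c4, c6, c7}.
Reachable from c3: {c14, c3}.
In c13's history but not c3's: {c1, c11, c12, c13, c4, c6, c7} — 7 commits.

7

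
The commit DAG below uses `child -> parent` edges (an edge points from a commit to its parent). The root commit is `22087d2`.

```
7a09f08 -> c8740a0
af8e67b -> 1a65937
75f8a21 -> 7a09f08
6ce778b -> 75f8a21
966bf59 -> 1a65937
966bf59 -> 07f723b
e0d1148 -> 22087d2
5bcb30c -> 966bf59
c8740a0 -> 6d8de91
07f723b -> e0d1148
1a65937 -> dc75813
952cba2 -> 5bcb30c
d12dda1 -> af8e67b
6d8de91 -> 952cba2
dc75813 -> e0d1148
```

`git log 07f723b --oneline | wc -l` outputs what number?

3

Walking parent pointers from 07f723b: reachable set = {07f723b, 22087d2, e0d1148}.
That is 3 commits.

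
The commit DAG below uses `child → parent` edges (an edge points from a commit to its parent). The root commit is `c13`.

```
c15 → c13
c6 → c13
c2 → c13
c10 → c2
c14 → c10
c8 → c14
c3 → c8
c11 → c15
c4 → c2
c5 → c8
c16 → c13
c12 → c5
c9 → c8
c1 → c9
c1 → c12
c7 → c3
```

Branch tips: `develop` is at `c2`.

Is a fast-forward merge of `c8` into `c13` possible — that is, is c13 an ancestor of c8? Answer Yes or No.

Yes

A fast-forward from c13 to c8 is possible iff c13 is an ancestor of c8.
Ancestors of c8: {c10, c13, c14, c2, c8}.
c13 is among them, so fast-forward is possible.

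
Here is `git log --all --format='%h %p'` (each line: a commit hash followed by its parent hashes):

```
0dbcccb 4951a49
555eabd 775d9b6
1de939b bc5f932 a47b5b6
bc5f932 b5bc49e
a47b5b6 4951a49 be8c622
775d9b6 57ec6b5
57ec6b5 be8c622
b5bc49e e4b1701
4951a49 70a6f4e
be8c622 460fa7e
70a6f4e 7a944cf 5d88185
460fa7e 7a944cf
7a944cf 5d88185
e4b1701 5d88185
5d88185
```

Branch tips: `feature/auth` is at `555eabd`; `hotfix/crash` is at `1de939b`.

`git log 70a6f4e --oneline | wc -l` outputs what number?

Walking parent pointers from 70a6f4e: reachable set = {5d88185, 70a6f4e, 7a944cf}.
That is 3 commits.

3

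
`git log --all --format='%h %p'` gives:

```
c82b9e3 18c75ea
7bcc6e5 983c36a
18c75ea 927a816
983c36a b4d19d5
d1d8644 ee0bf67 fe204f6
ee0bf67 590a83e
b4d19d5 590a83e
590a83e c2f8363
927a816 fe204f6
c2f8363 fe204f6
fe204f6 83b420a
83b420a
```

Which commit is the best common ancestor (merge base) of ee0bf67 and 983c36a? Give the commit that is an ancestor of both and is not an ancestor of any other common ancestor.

Ancestors of ee0bf67: {590a83e, 83b420a, c2f8363, ee0bf67, fe204f6}.
Ancestors of 983c36a: {590a83e, 83b420a, 983c36a, b4d19d5, c2f8363, fe204f6}.
Common ancestors: {590a83e, 83b420a, c2f8363, fe204f6}.
Among these, 590a83e is not an ancestor of any other common ancestor — it is the merge base.

590a83e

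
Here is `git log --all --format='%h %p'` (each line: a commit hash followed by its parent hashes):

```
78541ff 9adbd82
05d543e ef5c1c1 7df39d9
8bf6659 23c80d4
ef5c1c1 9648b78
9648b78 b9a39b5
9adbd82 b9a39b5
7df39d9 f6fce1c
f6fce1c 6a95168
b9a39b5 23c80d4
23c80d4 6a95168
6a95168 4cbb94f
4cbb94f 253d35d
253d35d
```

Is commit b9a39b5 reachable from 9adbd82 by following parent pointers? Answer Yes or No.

Ancestors of 9adbd82 (commits reachable by following parents): {23c80d4, 253d35d, 4cbb94f, 6a95168, 9adbd82, b9a39b5}.
b9a39b5 is in that set, so it is an ancestor of 9adbd82.

Yes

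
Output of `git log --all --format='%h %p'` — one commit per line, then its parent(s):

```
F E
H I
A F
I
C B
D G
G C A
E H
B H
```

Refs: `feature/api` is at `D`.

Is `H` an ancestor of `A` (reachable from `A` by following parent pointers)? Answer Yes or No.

Yes

Ancestors of A (commits reachable by following parents): {A, E, F, H, I}.
H is in that set, so it is an ancestor of A.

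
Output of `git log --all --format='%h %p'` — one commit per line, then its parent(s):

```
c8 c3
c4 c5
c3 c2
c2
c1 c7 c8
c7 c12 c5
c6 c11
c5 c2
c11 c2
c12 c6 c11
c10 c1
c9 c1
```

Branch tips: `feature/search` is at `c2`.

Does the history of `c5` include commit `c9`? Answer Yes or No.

No

Ancestors of c5: {c2, c5}.
c9 is not in that set, so it is not an ancestor of c5.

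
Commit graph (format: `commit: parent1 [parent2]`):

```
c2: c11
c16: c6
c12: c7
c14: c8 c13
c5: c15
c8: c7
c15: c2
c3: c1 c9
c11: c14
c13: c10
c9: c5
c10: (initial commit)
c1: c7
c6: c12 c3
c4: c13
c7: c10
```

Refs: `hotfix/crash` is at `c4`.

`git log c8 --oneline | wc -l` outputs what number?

3

Walking parent pointers from c8: reachable set = {c10, c7, c8}.
That is 3 commits.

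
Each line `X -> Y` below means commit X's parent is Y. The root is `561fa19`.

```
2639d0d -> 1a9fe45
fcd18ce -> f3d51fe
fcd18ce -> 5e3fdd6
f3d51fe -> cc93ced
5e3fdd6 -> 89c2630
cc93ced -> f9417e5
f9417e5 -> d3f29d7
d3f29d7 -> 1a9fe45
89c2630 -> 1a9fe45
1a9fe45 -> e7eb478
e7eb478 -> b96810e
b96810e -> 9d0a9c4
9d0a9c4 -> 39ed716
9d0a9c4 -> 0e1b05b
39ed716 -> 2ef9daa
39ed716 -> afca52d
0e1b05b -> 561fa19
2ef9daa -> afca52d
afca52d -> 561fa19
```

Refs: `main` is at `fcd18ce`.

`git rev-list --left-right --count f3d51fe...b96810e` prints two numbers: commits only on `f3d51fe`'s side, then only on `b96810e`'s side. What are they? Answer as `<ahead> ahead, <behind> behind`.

6 ahead, 0 behind

Reachable from f3d51fe: {0e1b05b, 1a9fe45, 2ef9daa, 39ed716, 561fa19, 9d0a9c4, afca52d, b96810e, cc93ced, d3f29d7, e7eb478, f3d51fe, f9417e5}.
Reachable from b96810e: {0e1b05b, 2ef9daa, 39ed716, 561fa19, 9d0a9c4, afca52d, b96810e}.
Only in f3d51fe's history (ahead): {1a9fe45, cc93ced, d3f29d7, e7eb478, f3d51fe, f9417e5} — 6.
Only in b96810e's history (behind): {} — 0.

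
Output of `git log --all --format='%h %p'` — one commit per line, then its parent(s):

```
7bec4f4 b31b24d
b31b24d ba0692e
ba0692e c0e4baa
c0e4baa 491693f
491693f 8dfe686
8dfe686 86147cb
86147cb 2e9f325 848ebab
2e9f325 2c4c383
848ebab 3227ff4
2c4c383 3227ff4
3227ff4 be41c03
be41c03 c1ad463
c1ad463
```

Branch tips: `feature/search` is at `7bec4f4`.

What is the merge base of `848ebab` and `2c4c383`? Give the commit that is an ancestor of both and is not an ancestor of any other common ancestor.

Ancestors of 848ebab: {3227ff4, 848ebab, be41c03, c1ad463}.
Ancestors of 2c4c383: {2c4c383, 3227ff4, be41c03, c1ad463}.
Common ancestors: {3227ff4, be41c03, c1ad463}.
Among these, 3227ff4 is not an ancestor of any other common ancestor — it is the merge base.

3227ff4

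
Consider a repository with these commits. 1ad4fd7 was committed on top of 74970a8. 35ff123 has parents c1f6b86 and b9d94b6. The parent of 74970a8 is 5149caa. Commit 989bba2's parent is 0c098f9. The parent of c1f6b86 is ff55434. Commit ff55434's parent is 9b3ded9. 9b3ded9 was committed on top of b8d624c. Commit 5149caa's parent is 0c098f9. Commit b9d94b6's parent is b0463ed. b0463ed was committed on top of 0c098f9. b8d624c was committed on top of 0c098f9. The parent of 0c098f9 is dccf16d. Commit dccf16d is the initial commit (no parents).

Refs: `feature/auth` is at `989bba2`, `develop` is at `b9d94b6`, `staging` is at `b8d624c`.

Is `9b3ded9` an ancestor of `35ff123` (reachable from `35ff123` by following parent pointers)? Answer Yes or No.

Yes

Ancestors of 35ff123 (commits reachable by following parents): {0c098f9, 35ff123, 9b3ded9, b0463ed, b8d624c, b9d94b6, c1f6b86, dccf16d, ff55434}.
9b3ded9 is in that set, so it is an ancestor of 35ff123.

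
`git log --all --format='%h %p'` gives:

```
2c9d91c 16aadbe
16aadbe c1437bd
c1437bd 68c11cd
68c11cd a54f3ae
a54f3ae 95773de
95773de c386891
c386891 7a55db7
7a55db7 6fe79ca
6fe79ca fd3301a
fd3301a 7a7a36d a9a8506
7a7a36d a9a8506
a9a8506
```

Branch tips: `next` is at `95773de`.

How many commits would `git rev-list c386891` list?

6

Walking parent pointers from c386891: reachable set = {6fe79ca, 7a55db7, 7a7a36d, a9a8506, c386891, fd3301a}.
That is 6 commits.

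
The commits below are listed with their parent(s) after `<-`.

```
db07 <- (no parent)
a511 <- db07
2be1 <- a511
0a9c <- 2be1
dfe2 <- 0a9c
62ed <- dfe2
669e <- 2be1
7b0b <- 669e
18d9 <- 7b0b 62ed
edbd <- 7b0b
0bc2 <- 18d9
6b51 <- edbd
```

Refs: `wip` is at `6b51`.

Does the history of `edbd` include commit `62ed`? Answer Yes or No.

No

Ancestors of edbd: {2be1, 669e, 7b0b, a511, db07, edbd}.
62ed is not in that set, so it is not an ancestor of edbd.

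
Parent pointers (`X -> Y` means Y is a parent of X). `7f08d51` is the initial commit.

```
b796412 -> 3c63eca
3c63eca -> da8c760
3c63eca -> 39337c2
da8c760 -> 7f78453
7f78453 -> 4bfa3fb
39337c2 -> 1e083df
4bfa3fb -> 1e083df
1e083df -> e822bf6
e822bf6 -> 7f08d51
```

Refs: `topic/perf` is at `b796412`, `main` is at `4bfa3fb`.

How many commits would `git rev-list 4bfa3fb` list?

Walking parent pointers from 4bfa3fb: reachable set = {1e083df, 4bfa3fb, 7f08d51, e822bf6}.
That is 4 commits.

4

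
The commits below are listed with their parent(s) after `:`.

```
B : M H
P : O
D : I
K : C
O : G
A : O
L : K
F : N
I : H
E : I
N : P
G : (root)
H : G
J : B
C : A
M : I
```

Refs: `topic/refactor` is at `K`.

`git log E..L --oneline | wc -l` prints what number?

Reachable from L: {A, C, G, K, L, O}.
Reachable from E: {E, G, H, I}.
In L's history but not E's: {A, C, K, L, O} — 5 commits.

5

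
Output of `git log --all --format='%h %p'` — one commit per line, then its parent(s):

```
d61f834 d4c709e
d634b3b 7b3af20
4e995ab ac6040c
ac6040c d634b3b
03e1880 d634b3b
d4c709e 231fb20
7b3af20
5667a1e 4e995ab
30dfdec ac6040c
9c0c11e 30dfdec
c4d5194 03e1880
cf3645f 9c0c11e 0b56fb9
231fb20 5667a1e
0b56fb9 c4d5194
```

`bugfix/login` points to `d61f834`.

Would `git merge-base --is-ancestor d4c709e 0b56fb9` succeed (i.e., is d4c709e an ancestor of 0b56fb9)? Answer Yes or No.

No

Ancestors of 0b56fb9: {03e1880, 0b56fb9, 7b3af20, c4d5194, d634b3b}.
d4c709e is not in that set, so it is not an ancestor of 0b56fb9.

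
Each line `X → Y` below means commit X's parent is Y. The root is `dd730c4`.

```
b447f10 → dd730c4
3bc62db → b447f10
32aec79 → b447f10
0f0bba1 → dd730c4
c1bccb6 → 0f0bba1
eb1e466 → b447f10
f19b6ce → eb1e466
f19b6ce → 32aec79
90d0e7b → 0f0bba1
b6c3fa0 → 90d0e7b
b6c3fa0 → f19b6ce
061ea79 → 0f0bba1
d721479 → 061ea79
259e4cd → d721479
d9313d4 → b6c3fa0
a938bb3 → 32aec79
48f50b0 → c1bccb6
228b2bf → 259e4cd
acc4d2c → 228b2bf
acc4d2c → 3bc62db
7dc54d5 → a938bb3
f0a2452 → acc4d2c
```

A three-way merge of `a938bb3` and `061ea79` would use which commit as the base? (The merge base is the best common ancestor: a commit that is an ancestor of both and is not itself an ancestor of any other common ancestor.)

dd730c4

Ancestors of a938bb3: {32aec79, a938bb3, b447f10, dd730c4}.
Ancestors of 061ea79: {061ea79, 0f0bba1, dd730c4}.
Common ancestors: {dd730c4}.
The only common ancestor is dd730c4, so it is the merge base.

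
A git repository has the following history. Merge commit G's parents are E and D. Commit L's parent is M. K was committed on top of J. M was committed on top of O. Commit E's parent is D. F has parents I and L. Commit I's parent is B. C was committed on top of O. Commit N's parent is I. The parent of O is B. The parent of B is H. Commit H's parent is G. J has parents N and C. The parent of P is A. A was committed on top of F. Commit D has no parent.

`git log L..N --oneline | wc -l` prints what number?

Reachable from N: {B, D, E, G, H, I, N}.
Reachable from L: {B, D, E, G, H, L, M, O}.
In N's history but not L's: {I, N} — 2 commits.

2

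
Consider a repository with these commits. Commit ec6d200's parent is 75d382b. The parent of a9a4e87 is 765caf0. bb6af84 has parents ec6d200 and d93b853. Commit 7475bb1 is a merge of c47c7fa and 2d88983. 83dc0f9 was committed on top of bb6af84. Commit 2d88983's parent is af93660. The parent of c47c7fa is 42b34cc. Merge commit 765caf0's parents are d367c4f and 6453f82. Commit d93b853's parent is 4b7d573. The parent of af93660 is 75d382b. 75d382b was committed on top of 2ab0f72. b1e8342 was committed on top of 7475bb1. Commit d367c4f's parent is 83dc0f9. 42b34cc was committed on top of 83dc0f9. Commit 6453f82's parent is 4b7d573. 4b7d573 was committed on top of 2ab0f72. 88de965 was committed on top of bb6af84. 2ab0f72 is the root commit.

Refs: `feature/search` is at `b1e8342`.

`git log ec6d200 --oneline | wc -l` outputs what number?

Walking parent pointers from ec6d200: reachable set = {2ab0f72, 75d382b, ec6d200}.
That is 3 commits.

3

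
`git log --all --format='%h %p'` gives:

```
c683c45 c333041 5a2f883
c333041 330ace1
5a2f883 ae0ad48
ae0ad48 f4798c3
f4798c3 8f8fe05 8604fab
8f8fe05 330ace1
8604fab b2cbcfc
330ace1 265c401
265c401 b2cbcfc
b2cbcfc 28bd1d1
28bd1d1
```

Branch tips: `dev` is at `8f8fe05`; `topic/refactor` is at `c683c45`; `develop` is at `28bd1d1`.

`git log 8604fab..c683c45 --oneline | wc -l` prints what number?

Reachable from c683c45: {265c401, 28bd1d1, 330ace1, 5a2f883, 8604fab, 8f8fe05, ae0ad48, b2cbcfc, c333041, c683c45, f4798c3}.
Reachable from 8604fab: {28bd1d1, 8604fab, b2cbcfc}.
In c683c45's history but not 8604fab's: {265c401, 330ace1, 5a2f883, 8f8fe05, ae0ad48, c333041, c683c45, f4798c3} — 8 commits.

8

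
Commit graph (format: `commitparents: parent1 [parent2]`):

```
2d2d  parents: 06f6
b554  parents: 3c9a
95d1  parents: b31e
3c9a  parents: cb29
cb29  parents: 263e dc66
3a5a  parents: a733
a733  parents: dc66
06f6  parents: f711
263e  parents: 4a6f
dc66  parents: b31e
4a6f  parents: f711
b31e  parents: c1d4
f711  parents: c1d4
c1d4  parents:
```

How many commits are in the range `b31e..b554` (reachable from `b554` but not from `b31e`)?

7

Reachable from b554: {263e, 3c9a, 4a6f, b31e, b554, c1d4, cb29, dc66, f711}.
Reachable from b31e: {b31e, c1d4}.
In b554's history but not b31e's: {263e, 3c9a, 4a6f, b554, cb29, dc66, f711} — 7 commits.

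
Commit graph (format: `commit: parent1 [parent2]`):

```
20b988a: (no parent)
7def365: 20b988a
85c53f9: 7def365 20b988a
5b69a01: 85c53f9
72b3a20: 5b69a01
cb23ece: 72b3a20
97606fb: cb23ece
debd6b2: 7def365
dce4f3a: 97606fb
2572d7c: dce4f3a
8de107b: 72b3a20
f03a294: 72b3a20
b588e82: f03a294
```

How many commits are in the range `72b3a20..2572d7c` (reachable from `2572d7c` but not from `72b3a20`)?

4

Reachable from 2572d7c: {20b988a, 2572d7c, 5b69a01, 72b3a20, 7def365, 85c53f9, 97606fb, cb23ece, dce4f3a}.
Reachable from 72b3a20: {20b988a, 5b69a01, 72b3a20, 7def365, 85c53f9}.
In 2572d7c's history but not 72b3a20's: {2572d7c, 97606fb, cb23ece, dce4f3a} — 4 commits.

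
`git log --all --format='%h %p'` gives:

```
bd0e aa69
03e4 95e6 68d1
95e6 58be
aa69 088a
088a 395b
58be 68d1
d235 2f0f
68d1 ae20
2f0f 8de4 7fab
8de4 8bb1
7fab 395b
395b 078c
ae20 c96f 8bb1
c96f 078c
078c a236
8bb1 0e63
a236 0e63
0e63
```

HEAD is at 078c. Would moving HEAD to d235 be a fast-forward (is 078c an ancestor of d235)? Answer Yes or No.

Yes

A fast-forward from 078c to d235 is possible iff 078c is an ancestor of d235.
Ancestors of d235: {078c, 0e63, 2f0f, 395b, 7fab, 8bb1, 8de4, a236, d235}.
078c is among them, so fast-forward is possible.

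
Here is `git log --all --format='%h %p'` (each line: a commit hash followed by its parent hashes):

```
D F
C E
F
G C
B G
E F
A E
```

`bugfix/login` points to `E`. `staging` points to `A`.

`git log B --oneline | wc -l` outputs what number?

Walking parent pointers from B: reachable set = {B, C, E, F, G}.
That is 5 commits.

5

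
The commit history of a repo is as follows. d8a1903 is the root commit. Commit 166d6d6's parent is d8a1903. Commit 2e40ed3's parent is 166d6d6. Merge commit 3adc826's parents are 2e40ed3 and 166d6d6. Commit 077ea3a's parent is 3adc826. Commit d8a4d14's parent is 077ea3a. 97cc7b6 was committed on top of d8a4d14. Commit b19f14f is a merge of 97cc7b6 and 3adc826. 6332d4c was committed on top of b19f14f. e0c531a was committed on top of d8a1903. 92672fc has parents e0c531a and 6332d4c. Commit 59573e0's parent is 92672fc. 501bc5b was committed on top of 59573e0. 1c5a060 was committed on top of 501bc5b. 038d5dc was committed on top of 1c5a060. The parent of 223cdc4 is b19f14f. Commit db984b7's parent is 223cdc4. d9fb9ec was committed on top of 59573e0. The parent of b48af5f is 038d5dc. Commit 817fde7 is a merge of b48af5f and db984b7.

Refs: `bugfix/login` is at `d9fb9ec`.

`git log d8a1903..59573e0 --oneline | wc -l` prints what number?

Reachable from 59573e0: {077ea3a, 166d6d6, 2e40ed3, 3adc826, 59573e0, 6332d4c, 92672fc, 97cc7b6, b19f14f, d8a1903, d8a4d14, e0c531a}.
Reachable from d8a1903: {d8a1903}.
In 59573e0's history but not d8a1903's: {077ea3a, 166d6d6, 2e40ed3, 3adc826, 59573e0, 6332d4c, 92672fc, 97cc7b6, b19f14f, d8a4d14, e0c531a} — 11 commits.

11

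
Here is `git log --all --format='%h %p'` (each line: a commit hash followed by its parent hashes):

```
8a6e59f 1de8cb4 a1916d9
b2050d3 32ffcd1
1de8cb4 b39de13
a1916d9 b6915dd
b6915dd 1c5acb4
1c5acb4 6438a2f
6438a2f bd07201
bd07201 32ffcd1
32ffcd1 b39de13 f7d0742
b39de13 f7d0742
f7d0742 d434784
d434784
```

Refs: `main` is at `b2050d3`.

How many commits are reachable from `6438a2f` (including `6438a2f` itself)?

6

Walking parent pointers from 6438a2f: reachable set = {32ffcd1, 6438a2f, b39de13, bd07201, d434784, f7d0742}.
That is 6 commits.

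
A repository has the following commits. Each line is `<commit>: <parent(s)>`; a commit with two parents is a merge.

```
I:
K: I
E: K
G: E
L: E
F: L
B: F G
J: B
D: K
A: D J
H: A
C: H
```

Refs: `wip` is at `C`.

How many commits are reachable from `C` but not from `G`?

8

Reachable from C: {A, B, C, D, E, F, G, H, I, J, K, L}.
Reachable from G: {E, G, I, K}.
In C's history but not G's: {A, B, C, D, F, H, J, L} — 8 commits.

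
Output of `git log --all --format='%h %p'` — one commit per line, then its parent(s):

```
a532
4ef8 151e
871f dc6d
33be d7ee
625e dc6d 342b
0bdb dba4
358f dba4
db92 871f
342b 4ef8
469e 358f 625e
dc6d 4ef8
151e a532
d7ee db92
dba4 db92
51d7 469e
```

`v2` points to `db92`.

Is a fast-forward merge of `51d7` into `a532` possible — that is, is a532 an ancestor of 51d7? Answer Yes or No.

A fast-forward from a532 to 51d7 is possible iff a532 is an ancestor of 51d7.
Ancestors of 51d7: {151e, 342b, 358f, 469e, 4ef8, 51d7, 625e, 871f, a532, db92, dba4, dc6d}.
a532 is among them, so fast-forward is possible.

Yes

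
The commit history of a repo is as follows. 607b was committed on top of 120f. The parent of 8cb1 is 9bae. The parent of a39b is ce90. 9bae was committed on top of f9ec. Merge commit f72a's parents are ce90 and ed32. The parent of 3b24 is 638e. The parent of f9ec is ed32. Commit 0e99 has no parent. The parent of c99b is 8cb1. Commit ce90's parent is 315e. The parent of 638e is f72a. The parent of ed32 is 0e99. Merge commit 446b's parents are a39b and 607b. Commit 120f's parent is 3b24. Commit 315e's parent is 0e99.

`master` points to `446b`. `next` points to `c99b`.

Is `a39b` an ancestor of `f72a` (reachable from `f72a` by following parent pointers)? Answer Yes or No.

Ancestors of f72a: {0e99, 315e, ce90, ed32, f72a}.
a39b is not in that set, so it is not an ancestor of f72a.

No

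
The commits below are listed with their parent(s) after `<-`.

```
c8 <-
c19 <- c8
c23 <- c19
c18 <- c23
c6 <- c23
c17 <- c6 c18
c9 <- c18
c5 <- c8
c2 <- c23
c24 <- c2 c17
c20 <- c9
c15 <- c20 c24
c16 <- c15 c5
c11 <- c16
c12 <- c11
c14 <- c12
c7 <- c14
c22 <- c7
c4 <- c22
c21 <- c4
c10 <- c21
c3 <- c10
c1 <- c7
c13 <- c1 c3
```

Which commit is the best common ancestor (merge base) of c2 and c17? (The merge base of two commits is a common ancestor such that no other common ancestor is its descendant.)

Ancestors of c2: {c19, c2, c23, c8}.
Ancestors of c17: {c17, c18, c19, c23, c6, c8}.
Common ancestors: {c19, c23, c8}.
Among these, c23 is not an ancestor of any other common ancestor — it is the merge base.

c23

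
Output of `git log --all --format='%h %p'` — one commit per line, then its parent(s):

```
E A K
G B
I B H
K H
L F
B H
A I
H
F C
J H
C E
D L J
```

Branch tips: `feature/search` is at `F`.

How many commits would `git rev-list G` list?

Walking parent pointers from G: reachable set = {B, G, H}.
That is 3 commits.

3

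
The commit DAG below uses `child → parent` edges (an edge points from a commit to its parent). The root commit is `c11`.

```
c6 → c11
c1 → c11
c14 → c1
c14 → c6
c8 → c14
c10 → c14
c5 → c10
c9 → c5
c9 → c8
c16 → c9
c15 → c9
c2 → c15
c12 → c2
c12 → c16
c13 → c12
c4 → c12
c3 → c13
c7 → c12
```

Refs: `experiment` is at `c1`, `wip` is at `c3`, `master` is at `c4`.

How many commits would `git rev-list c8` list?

Walking parent pointers from c8: reachable set = {c1, c11, c14, c6, c8}.
That is 5 commits.

5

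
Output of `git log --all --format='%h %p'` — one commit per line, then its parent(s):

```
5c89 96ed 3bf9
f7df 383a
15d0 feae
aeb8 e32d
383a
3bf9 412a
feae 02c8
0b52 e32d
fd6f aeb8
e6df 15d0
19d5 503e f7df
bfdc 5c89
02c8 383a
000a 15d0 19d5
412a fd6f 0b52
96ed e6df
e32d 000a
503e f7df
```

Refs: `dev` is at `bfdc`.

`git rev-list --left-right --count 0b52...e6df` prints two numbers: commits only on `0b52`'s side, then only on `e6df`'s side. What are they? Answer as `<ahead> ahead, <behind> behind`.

6 ahead, 1 behind

Reachable from 0b52: {000a, 02c8, 0b52, 15d0, 19d5, 383a, 503e, e32d, f7df, feae}.
Reachable from e6df: {02c8, 15d0, 383a, e6df, feae}.
Only in 0b52's history (ahead): {000a, 0b52, 19d5, 503e, e32d, f7df} — 6.
Only in e6df's history (behind): {e6df} — 1.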